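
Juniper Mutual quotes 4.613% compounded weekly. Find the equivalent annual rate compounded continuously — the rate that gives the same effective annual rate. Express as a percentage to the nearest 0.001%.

EAR = (1 + 0.04613/52)^52 − 1 = 0.047189.
Equivalent continuous rate: r = ln(1 + 0.047189) = 0.046110 = 4.611%.

4.611%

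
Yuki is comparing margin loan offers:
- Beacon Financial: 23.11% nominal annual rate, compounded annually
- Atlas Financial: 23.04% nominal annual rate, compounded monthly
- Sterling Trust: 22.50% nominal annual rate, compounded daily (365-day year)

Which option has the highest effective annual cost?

Atlas Financial

Beacon Financial: compounded annually, EAR = 23.110%
Atlas Financial: (1 + 0.2304/12)^12 − 1 = 25.636%
Sterling Trust: (1 + 0.2250/365)^365 − 1 = 25.224%
The highest effective annual rate is Atlas Financial at 25.636%.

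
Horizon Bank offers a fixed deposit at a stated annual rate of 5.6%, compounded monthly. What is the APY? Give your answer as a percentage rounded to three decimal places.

5.746%

EAR = (1 + 0.056/12)^12 − 1.
= 1.057460 − 1 = 5.746%.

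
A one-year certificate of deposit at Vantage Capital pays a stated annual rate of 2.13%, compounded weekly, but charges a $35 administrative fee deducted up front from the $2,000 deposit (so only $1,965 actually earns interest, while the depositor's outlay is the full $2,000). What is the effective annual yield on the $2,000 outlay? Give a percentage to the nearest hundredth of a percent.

0.36%

Value after one year: 1,965 × (1 + 0.0213/52)^52 = 1,965 × 1.021524 = $2,007.29.
Effective yield on the $2,000 outlay: 2,007.29 / 2,000 − 1 = 0.003647 = 0.36%.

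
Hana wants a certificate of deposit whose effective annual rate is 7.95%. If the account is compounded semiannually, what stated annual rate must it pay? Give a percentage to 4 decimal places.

(1 + r/2)^2 − 1 = 0.0795, so 1 + r/2 = 1.0795^(1/2).
r/2 = 0.038990, so r = 0.077980 = 7.7980%.

7.7980%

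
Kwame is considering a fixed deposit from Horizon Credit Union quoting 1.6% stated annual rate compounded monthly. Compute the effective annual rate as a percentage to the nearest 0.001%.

1.612%

EAR = (1 + 0.016/12)^12 − 1.
= 1.016118 − 1 = 1.612%.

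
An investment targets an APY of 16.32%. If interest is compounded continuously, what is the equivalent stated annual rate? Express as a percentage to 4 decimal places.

15.1175%

Continuous: nominal r satisfies e^r − 1 = 0.1632.
r = ln(1 + 0.1632) = ln(1.1632) = 0.151175 = 15.1175%.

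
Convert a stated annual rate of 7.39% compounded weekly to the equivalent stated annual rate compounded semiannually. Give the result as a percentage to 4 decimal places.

EAR = (1 + 0.0739/52)^52 − 1 = 0.076643.
Solve (1 + r/2)^2 = 1.076643: r/2 = 1.076643^(1/2) − 1 = 0.037614, so r = 0.075228 = 7.5228%.

7.5228%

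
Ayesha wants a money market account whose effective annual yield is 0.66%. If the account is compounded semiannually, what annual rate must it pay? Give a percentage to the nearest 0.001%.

0.659%

(1 + r/2)^2 − 1 = 0.0066, so 1 + r/2 = 1.0066^(1/2).
r/2 = 0.003295, so r = 0.006589 = 0.659%.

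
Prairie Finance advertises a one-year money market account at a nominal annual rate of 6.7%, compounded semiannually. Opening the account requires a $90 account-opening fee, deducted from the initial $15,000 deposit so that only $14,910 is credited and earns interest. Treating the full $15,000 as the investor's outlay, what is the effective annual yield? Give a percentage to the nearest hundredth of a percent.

Value after one year: 14,910 × (1 + 0.067/2)^2 = 14,910 × 1.068122 = $15,925.70.
Effective yield on the $15,000 outlay: 15,925.70 / 15,000 − 1 = 0.061714 = 6.17%.

6.17%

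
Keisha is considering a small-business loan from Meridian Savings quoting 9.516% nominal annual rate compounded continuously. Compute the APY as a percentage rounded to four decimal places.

With continuous compounding, EAR = e^0.09516 − 1.
e^0.09516 = 1.099835, so EAR = 0.099835 = 9.9835%.

9.9835%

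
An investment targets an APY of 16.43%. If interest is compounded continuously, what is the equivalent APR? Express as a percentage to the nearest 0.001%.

15.212%

Continuous: nominal r satisfies e^r − 1 = 0.1643.
r = ln(1 + 0.1643) = ln(1.1643) = 0.152120 = 15.212%.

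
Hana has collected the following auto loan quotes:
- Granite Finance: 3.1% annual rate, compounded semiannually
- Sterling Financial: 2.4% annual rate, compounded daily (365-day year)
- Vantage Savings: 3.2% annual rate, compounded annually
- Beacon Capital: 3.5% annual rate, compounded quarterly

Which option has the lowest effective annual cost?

Sterling Financial

Granite Finance: (1 + 0.031/2)^2 − 1 = 3.124%
Sterling Financial: (1 + 0.024/365)^365 − 1 = 2.429%
Vantage Savings: compounded annually, EAR = 3.200%
Beacon Capital: (1 + 0.035/4)^4 − 1 = 3.546%
The lowest effective annual rate is Sterling Financial at 2.429%.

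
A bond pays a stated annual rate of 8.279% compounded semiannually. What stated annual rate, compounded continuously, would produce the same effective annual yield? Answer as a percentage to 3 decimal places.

EAR = (1 + 0.08279/2)^2 − 1 = 0.084504.
Equivalent continuous rate: r = ln(1 + 0.084504) = 0.081122 = 8.112%.

8.112%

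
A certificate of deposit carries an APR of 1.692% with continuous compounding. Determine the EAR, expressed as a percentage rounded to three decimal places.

1.706%

With continuous compounding, EAR = e^0.01692 − 1.
e^0.01692 = 1.017064, so EAR = 0.017064 = 1.706%.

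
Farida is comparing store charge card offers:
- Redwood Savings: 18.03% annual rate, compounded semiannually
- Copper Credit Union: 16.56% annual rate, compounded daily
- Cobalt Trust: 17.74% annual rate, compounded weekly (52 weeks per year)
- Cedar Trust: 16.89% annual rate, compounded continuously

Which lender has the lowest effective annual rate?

Redwood Savings: (1 + 0.1803/2)^2 − 1 = 18.843%
Copper Credit Union: (1 + 0.1656/365)^365 − 1 = 18.006%
Cobalt Trust: (1 + 0.1774/52)^52 − 1 = 19.375%
Cedar Trust: e^0.1689 − 1 = 18.400%
The lowest effective annual rate is Copper Credit Union at 18.006%.

Copper Credit Union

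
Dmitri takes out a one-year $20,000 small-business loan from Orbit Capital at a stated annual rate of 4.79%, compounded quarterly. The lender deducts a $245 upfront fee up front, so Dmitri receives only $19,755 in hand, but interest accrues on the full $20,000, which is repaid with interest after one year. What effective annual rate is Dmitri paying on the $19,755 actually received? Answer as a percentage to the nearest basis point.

Amount owed after one year: 20,000 × (1 + 0.0479/4)^4 = 20,000 × 1.048767 = $20,975.35.
Effective rate on net proceeds: 20,975.35 / 19,755 − 1 = 0.061774 = 6.18%.

6.18%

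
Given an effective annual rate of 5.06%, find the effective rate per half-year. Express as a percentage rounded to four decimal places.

The per-half-year rate i satisfies (1 + i)^2 = 1 + 0.0506.
i = 1.0506^(1/2) − 1 = 0.0249878 = 2.4988%.

2.4988%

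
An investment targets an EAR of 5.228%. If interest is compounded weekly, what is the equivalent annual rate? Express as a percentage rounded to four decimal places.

(1 + r/52)^52 − 1 = 0.05228, so 1 + r/52 = 1.05228^(1/52).
r/52 = 0.000980, so r = 0.050984 = 5.0984%.

5.0984%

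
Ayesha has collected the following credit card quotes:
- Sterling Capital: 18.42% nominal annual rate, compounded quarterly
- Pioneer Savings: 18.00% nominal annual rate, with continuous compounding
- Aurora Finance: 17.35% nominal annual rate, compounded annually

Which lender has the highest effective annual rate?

Sterling Capital: (1 + 0.1842/4)^4 − 1 = 19.732%
Pioneer Savings: e^0.1800 − 1 = 19.722%
Aurora Finance: compounded annually, EAR = 17.350%
The highest effective annual rate is Sterling Capital at 19.732%.

Sterling Capital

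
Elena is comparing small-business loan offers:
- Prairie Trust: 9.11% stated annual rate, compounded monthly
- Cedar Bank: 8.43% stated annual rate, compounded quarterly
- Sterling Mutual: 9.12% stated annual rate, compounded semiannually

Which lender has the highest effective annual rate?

Prairie Trust

Prairie Trust: (1 + 0.0911/12)^12 − 1 = 9.500%
Cedar Bank: (1 + 0.0843/4)^4 − 1 = 8.700%
Sterling Mutual: (1 + 0.0912/2)^2 − 1 = 9.328%
The highest effective annual rate is Prairie Trust at 9.500%.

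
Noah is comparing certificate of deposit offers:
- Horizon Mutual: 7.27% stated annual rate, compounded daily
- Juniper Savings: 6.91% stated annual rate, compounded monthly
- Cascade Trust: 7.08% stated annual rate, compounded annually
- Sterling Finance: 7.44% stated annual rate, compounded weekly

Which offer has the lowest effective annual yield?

Cascade Trust

Horizon Mutual: (1 + 0.0727/365)^365 − 1 = 7.540%
Juniper Savings: (1 + 0.0691/12)^12 − 1 = 7.133%
Cascade Trust: compounded annually, EAR = 7.080%
Sterling Finance: (1 + 0.0744/52)^52 − 1 = 7.718%
The lowest effective annual rate is Cascade Trust at 7.080%.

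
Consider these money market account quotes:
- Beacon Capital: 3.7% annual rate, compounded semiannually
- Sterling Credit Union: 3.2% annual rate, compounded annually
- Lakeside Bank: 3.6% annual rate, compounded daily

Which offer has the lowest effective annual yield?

Sterling Credit Union

Beacon Capital: (1 + 0.037/2)^2 − 1 = 3.734%
Sterling Credit Union: compounded annually, EAR = 3.200%
Lakeside Bank: (1 + 0.036/365)^365 − 1 = 3.665%
The lowest effective annual rate is Sterling Credit Union at 3.200%.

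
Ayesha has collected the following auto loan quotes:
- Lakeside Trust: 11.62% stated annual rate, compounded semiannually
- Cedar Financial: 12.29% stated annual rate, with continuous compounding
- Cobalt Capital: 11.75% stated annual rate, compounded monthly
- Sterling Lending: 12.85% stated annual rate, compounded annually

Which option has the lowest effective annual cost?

Lakeside Trust: (1 + 0.1162/2)^2 − 1 = 11.958%
Cedar Financial: e^0.1229 − 1 = 13.077%
Cobalt Capital: (1 + 0.1175/12)^12 − 1 = 12.404%
Sterling Lending: compounded annually, EAR = 12.850%
The lowest effective annual rate is Lakeside Trust at 11.958%.

Lakeside Trust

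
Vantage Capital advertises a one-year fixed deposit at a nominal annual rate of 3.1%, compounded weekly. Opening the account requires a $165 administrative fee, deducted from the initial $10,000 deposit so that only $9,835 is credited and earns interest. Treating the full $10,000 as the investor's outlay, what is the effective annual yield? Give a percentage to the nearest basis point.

1.45%

Value after one year: 9,835 × (1 + 0.031/52)^52 = 9,835 × 1.031476 = $10,144.57.
Effective yield on the $10,000 outlay: 10,144.57 / 10,000 − 1 = 0.014457 = 1.45%.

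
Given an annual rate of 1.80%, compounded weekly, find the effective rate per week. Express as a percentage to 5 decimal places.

With a nominal annual rate compounded weekly, the periodic rate is the nominal rate divided by 52.
i = 0.0180 / 52 = 0.0003462 = 0.03462%.

0.03462%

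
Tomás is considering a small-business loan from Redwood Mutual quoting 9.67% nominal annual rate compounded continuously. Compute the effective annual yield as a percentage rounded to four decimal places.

With continuous compounding, EAR = e^0.0967 − 1.
e^0.0967 = 1.101530, so EAR = 0.101530 = 10.1530%.

10.1530%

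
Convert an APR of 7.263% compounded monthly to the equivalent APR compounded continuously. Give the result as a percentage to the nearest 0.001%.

7.241%

EAR = (1 + 0.07263/12)^12 − 1 = 0.075097.
Equivalent continuous rate: r = ln(1 + 0.075097) = 0.072411 = 7.241%.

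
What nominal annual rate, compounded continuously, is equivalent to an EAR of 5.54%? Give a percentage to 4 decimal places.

5.3920%

Continuous: nominal r satisfies e^r − 1 = 0.0554.
r = ln(1 + 0.0554) = ln(1.0554) = 0.053920 = 5.3920%.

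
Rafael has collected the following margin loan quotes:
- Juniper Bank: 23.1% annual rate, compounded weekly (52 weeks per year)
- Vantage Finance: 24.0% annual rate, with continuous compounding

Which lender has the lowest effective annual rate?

Juniper Bank

Juniper Bank: (1 + 0.231/52)^52 − 1 = 25.921%
Vantage Finance: e^0.240 − 1 = 27.125%
The lowest effective annual rate is Juniper Bank at 25.921%.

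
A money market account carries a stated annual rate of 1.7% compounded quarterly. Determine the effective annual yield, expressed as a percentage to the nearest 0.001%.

1.711%

EAR = (1 + 0.017/4)^4 − 1.
= 1.017109 − 1 = 1.711%.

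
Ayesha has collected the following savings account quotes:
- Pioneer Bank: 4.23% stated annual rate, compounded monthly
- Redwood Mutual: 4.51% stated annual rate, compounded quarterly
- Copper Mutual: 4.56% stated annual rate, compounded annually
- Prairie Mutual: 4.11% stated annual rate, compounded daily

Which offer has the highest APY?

Pioneer Bank: (1 + 0.0423/12)^12 − 1 = 4.313%
Redwood Mutual: (1 + 0.0451/4)^4 − 1 = 4.587%
Copper Mutual: compounded annually, EAR = 4.560%
Prairie Mutual: (1 + 0.0411/365)^365 − 1 = 4.195%
The highest effective annual rate is Redwood Mutual at 4.587%.

Redwood Mutual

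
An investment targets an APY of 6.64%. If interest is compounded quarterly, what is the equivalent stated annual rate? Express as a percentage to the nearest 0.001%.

6.481%

(1 + r/4)^4 − 1 = 0.0664, so 1 + r/4 = 1.0664^(1/4).
r/4 = 0.016202, so r = 0.064808 = 6.481%.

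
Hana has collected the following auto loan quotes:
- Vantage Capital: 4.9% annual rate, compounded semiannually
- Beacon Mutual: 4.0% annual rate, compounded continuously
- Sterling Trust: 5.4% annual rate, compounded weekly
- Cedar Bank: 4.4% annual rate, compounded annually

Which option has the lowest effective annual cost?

Beacon Mutual

Vantage Capital: (1 + 0.049/2)^2 − 1 = 4.960%
Beacon Mutual: e^0.040 − 1 = 4.081%
Sterling Trust: (1 + 0.054/52)^52 − 1 = 5.546%
Cedar Bank: compounded annually, EAR = 4.400%
The lowest effective annual rate is Beacon Mutual at 4.081%.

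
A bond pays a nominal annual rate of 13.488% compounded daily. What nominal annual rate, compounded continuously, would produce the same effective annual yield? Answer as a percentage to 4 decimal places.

EAR = (1 + 0.13488/365)^365 − 1 = 0.144371.
Equivalent continuous rate: r = ln(1 + 0.144371) = 0.134855 = 13.4855%.

13.4855%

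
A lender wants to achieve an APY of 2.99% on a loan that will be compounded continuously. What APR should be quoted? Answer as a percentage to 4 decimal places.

Continuous: nominal r satisfies e^r − 1 = 0.0299.
r = ln(1 + 0.0299) = ln(1.0299) = 0.029462 = 2.9462%.

2.9462%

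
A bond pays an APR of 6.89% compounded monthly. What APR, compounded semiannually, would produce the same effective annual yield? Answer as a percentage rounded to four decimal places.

EAR = (1 + 0.0689/12)^12 − 1 = 0.071118.
Solve (1 + r/2)^2 = 1.071118: r/2 = 1.071118^(1/2) − 1 = 0.034948, so r = 0.069897 = 6.9897%.

6.9897%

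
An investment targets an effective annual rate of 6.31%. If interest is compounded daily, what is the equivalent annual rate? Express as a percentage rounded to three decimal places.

(1 + r/365)^365 − 1 = 0.0631, so 1 + r/365 = 1.0631^(1/365).
r/365 = 0.000168, so r = 0.061194 = 6.119%.

6.119%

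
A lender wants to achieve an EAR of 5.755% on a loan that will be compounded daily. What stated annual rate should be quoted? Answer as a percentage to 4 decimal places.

(1 + r/365)^365 − 1 = 0.05755, so 1 + r/365 = 1.05755^(1/365).
r/365 = 0.000153, so r = 0.055959 = 5.5959%.

5.5959%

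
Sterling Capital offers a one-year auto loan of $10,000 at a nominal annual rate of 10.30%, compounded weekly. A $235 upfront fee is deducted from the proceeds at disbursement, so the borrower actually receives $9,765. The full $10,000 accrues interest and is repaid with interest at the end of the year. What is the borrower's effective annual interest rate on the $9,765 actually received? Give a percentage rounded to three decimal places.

13.505%

Amount owed after one year: 10,000 × (1 + 0.1030/52)^52 = 10,000 × 1.108378 = $11,083.78.
Effective rate on net proceeds: 11,083.78 / 9,765 − 1 = 0.135052 = 13.505%.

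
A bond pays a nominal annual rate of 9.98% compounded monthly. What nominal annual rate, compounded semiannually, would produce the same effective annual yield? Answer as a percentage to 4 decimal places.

10.1898%

EAR = (1 + 0.0998/12)^12 − 1 = 0.104494.
Solve (1 + r/2)^2 = 1.104494: r/2 = 1.104494^(1/2) − 1 = 0.050949, so r = 0.101898 = 10.1898%.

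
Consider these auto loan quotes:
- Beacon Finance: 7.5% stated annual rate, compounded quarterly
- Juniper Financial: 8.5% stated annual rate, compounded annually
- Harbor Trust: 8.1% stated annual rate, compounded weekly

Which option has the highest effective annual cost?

Beacon Finance: (1 + 0.075/4)^4 − 1 = 7.714%
Juniper Financial: compounded annually, EAR = 8.500%
Harbor Trust: (1 + 0.081/52)^52 − 1 = 8.430%
The highest effective annual rate is Juniper Financial at 8.500%.

Juniper Financial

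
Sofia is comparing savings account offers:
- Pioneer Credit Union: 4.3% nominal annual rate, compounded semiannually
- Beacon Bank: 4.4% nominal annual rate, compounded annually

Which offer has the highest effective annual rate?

Pioneer Credit Union: (1 + 0.043/2)^2 − 1 = 4.346%
Beacon Bank: compounded annually, EAR = 4.400%
The highest effective annual rate is Beacon Bank at 4.400%.

Beacon Bank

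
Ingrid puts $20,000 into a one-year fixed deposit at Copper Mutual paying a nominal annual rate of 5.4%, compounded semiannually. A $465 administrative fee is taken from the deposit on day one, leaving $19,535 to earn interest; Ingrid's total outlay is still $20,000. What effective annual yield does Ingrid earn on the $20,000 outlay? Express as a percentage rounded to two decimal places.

3.02%

Value after one year: 19,535 × (1 + 0.054/2)^2 = 19,535 × 1.054729 = $20,604.13.
Effective yield on the $20,000 outlay: 20,604.13 / 20,000 − 1 = 0.030207 = 3.02%.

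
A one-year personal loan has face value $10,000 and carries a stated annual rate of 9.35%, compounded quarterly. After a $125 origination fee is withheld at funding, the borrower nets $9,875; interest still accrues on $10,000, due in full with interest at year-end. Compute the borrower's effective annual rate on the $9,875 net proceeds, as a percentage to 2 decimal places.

Amount owed after one year: 10,000 × (1 + 0.0935/4)^4 = 10,000 × 1.096830 = $10,968.30.
Effective rate on net proceeds: 10,968.30 / 9,875 − 1 = 0.110714 = 11.07%.

11.07%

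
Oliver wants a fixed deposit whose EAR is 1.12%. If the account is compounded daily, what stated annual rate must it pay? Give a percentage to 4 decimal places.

(1 + r/365)^365 − 1 = 0.0112, so 1 + r/365 = 1.0112^(1/365).
r/365 = 0.000031, so r = 0.011138 = 1.1138%.

1.1138%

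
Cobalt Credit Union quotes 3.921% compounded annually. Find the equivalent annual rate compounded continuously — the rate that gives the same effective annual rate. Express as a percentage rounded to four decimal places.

Compounded annually, EAR = nominal = 0.039210.
Equivalent continuous rate: r = ln(1 + 0.039210) = 0.038461 = 3.8461%.

3.8461%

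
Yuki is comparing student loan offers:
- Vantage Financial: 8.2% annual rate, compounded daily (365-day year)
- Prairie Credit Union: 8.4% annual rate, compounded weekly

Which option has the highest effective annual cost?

Prairie Credit Union

Vantage Financial: (1 + 0.082/365)^365 − 1 = 8.545%
Prairie Credit Union: (1 + 0.084/52)^52 − 1 = 8.756%
The highest effective annual rate is Prairie Credit Union at 8.756%.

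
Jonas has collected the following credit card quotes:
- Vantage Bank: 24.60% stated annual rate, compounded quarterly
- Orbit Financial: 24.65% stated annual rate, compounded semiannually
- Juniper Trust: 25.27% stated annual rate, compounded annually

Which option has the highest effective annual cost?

Vantage Bank

Vantage Bank: (1 + 0.2460/4)^4 − 1 = 26.964%
Orbit Financial: (1 + 0.2465/2)^2 − 1 = 26.169%
Juniper Trust: compounded annually, EAR = 25.270%
The highest effective annual rate is Vantage Bank at 26.964%.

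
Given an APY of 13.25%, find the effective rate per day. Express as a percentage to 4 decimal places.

The per-day rate i satisfies (1 + i)^365 = 1 + 0.1325.
i = 1.1325^(1/365) − 1 = 0.0003410 = 0.0341%.

0.0341%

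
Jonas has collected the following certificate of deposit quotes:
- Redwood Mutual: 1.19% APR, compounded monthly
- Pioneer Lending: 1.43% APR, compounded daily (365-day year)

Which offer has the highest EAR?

Redwood Mutual: (1 + 0.0119/12)^12 − 1 = 1.197%
Pioneer Lending: (1 + 0.0143/365)^365 − 1 = 1.440%
The highest effective annual rate is Pioneer Lending at 1.440%.

Pioneer Lending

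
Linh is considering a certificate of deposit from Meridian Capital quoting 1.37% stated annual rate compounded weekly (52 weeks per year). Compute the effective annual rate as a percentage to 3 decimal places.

EAR = (1 + 0.0137/52)^52 − 1.
= (1 + 0.000263)^52 − 1 = 1.013792 − 1 = 1.379%.

1.379%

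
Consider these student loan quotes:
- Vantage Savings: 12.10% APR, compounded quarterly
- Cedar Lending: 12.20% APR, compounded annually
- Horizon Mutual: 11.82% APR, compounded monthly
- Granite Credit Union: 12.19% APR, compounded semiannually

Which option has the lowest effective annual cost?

Cedar Lending

Vantage Savings: (1 + 0.1210/4)^4 − 1 = 12.660%
Cedar Lending: compounded annually, EAR = 12.200%
Horizon Mutual: (1 + 0.1182/12)^12 − 1 = 12.482%
Granite Credit Union: (1 + 0.1219/2)^2 − 1 = 12.561%
The lowest effective annual rate is Cedar Lending at 12.200%.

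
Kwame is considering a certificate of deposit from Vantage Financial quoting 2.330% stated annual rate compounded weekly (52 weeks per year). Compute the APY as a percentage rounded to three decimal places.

EAR = (1 + 0.02330/52)^52 − 1.
= 1.023568 − 1 = 2.357%.

2.357%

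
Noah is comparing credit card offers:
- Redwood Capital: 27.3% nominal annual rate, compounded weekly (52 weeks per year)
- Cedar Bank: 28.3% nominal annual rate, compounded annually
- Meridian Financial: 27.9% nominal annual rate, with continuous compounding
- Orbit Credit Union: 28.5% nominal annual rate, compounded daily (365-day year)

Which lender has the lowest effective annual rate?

Redwood Capital: (1 + 0.273/52)^52 − 1 = 31.296%
Cedar Bank: compounded annually, EAR = 28.300%
Meridian Financial: e^0.279 − 1 = 32.181%
Orbit Credit Union: (1 + 0.285/365)^365 − 1 = 32.961%
The lowest effective annual rate is Cedar Bank at 28.300%.

Cedar Bank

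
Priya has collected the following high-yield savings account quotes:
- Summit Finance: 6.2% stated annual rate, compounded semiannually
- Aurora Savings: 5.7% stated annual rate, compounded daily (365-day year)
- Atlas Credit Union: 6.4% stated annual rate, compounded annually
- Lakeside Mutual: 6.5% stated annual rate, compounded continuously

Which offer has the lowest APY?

Aurora Savings

Summit Finance: (1 + 0.062/2)^2 − 1 = 6.296%
Aurora Savings: (1 + 0.057/365)^365 − 1 = 5.865%
Atlas Credit Union: compounded annually, EAR = 6.400%
Lakeside Mutual: e^0.065 − 1 = 6.716%
The lowest effective annual rate is Aurora Savings at 5.865%.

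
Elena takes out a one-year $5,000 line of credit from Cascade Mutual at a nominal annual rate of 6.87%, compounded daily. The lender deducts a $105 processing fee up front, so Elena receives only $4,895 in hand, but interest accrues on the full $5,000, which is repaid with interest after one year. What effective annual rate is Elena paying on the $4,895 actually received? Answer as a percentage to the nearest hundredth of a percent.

9.41%

Amount owed after one year: 5,000 × (1 + 0.0687/365)^365 = 5,000 × 1.071108 = $5,355.54.
Effective rate on net proceeds: 5,355.54 / 4,895 − 1 = 0.094084 = 9.41%.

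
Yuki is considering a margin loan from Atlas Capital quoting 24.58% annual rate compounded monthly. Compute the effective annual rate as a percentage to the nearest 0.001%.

27.547%

EAR = (1 + 0.2458/12)^12 − 1.
= (1 + 0.020483)^12 − 1 = 1.275472 − 1 = 27.547%.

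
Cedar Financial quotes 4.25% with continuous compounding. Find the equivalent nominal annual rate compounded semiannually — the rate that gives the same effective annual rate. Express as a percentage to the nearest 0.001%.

EAR under continuous compounding: e^0.0425 − 1 = 0.043416.
Solve (1 + r/2)^2 = 1.043416: r/2 = 1.043416^(1/2) − 1 = 0.021477, so r = 0.042955 = 4.295%.

4.295%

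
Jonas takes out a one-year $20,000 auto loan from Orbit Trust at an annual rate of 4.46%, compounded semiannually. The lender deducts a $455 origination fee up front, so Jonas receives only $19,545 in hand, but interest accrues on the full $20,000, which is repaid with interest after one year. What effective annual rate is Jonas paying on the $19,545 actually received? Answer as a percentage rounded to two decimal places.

6.94%

Amount owed after one year: 20,000 × (1 + 0.0446/2)^2 = 20,000 × 1.045097 = $20,901.95.
Effective rate on net proceeds: 20,901.95 / 19,545 − 1 = 0.069427 = 6.94%.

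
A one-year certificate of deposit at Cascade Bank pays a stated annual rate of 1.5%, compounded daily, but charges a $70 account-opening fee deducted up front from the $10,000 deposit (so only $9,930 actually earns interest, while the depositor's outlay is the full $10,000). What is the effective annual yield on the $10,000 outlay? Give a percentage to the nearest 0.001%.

0.801%

Value after one year: 9,930 × (1 + 0.015/365)^365 = 9,930 × 1.015113 = $10,080.07.
Effective yield on the $10,000 outlay: 10,080.07 / 10,000 − 1 = 0.008007 = 0.801%.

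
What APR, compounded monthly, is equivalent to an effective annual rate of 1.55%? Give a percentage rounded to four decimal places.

(1 + r/12)^12 − 1 = 0.0155, so 1 + r/12 = 1.0155^(1/12).
r/12 = 0.001283, so r = 0.015391 = 1.5391%.

1.5391%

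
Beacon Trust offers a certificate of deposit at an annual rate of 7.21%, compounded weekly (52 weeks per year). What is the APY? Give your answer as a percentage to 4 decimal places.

EAR = (1 + 0.0721/52)^52 − 1.
= 1.074709 − 1 = 7.4709%.

7.4709%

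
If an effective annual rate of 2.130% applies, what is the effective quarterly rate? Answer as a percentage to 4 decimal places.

The per-quarter rate i satisfies (1 + i)^4 = 1 + 0.02130.
i = 1.02130^(1/4) − 1 = 0.0052830 = 0.5283%.

0.5283%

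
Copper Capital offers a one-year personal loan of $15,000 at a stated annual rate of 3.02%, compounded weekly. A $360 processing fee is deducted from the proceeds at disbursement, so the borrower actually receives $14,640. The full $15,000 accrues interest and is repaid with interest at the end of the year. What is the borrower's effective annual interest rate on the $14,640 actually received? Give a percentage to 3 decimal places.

5.600%

Amount owed after one year: 15,000 × (1 + 0.0302/52)^52 = 15,000 × 1.030652 = $15,459.77.
Effective rate on net proceeds: 15,459.77 / 14,640 − 1 = 0.055996 = 5.600%.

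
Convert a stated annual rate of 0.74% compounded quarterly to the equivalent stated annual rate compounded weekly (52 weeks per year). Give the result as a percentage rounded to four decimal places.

EAR = (1 + 0.0074/4)^4 − 1 = 0.007421.
Solve (1 + r/52)^52 = 1.007421: r/52 = 1.007421^(1/52) − 1 = 0.000142, so r = 0.007394 = 0.7394%.

0.7394%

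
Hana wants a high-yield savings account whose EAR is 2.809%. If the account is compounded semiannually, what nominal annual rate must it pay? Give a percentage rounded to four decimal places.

2.7895%

(1 + r/2)^2 − 1 = 0.02809, so 1 + r/2 = 1.02809^(1/2).
r/2 = 0.013948, so r = 0.027895 = 2.7895%.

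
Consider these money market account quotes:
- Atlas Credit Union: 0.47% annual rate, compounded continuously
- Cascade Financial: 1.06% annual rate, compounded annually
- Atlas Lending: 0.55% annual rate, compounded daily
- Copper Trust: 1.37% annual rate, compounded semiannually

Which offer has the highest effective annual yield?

Atlas Credit Union: e^0.0047 − 1 = 0.471%
Cascade Financial: compounded annually, EAR = 1.060%
Atlas Lending: (1 + 0.0055/365)^365 − 1 = 0.552%
Copper Trust: (1 + 0.0137/2)^2 − 1 = 1.375%
The highest effective annual rate is Copper Trust at 1.375%.

Copper Trust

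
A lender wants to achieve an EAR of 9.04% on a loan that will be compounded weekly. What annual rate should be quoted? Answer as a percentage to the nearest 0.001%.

(1 + r/52)^52 − 1 = 0.0904, so 1 + r/52 = 1.0904^(1/52).
r/52 = 0.001666, so r = 0.086617 = 8.662%.

8.662%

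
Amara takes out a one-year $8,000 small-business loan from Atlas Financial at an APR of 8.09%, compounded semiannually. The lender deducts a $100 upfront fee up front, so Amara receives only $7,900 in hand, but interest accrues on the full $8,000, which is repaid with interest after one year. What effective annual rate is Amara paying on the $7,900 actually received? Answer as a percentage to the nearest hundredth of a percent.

Amount owed after one year: 8,000 × (1 + 0.0809/2)^2 = 8,000 × 1.082536 = $8,660.29.
Effective rate on net proceeds: 8,660.29 / 7,900 − 1 = 0.096239 = 9.62%.

9.62%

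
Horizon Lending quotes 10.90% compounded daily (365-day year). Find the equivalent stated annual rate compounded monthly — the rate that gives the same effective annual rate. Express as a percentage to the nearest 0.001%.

10.948%

EAR = (1 + 0.1090/365)^365 − 1 = 0.115144.
Solve (1 + r/12)^12 = 1.115144: r/12 = 1.115144^(1/12) − 1 = 0.009123, so r = 0.109480 = 10.948%.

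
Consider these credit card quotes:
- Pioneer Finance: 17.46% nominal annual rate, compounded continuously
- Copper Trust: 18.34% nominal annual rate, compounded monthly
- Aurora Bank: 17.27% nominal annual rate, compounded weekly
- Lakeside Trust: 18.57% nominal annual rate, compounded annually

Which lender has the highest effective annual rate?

Pioneer Finance: e^0.1746 − 1 = 19.077%
Copper Trust: (1 + 0.1834/12)^12 − 1 = 19.963%
Aurora Bank: (1 + 0.1727/52)^52 − 1 = 18.817%
Lakeside Trust: compounded annually, EAR = 18.570%
The highest effective annual rate is Copper Trust at 19.963%.

Copper Trust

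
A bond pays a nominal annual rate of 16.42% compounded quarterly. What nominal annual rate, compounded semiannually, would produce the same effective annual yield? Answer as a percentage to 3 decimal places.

16.757%

EAR = (1 + 0.1642/4)^4 − 1 = 0.174590.
Solve (1 + r/2)^2 = 1.174590: r/2 = 1.174590^(1/2) − 1 = 0.083785, so r = 0.167570 = 16.757%.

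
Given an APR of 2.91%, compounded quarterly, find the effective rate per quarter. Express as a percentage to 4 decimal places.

With a nominal annual rate compounded quarterly, the periodic rate is the nominal rate divided by 4.
i = 0.0291 / 4 = 0.0072750 = 0.7275%.

0.7275%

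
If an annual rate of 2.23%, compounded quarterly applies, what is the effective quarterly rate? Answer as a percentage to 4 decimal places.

0.5575%

With a nominal annual rate compounded quarterly, the periodic rate is the nominal rate divided by 4.
i = 0.0223 / 4 = 0.0055750 = 0.5575%.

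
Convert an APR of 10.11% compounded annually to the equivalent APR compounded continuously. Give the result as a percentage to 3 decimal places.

Compounded annually, EAR = nominal = 0.101100.
Equivalent continuous rate: r = ln(1 + 0.101100) = 0.096310 = 9.631%.

9.631%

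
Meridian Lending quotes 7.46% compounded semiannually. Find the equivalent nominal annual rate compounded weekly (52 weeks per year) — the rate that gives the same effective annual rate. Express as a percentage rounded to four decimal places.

7.3294%

EAR = (1 + 0.0746/2)^2 − 1 = 0.075991.
Solve (1 + r/52)^52 = 1.075991: r/52 = 1.075991^(1/52) − 1 = 0.001409, so r = 0.073294 = 7.3294%.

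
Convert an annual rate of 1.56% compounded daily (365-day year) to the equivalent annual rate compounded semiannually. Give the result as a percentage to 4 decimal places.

1.5661%

EAR = (1 + 0.0156/365)^365 − 1 = 0.015722.
Solve (1 + r/2)^2 = 1.015722: r/2 = 1.015722^(1/2) − 1 = 0.007830, so r = 0.015661 = 1.5661%.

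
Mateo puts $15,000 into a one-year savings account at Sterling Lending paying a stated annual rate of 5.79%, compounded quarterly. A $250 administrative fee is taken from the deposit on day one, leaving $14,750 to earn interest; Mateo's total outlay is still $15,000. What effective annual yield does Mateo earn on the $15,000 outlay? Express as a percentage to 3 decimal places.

Value after one year: 14,750 × (1 + 0.0579/4)^4 = 14,750 × 1.059169 = $15,622.75.
Effective yield on the $15,000 outlay: 15,622.75 / 15,000 − 1 = 0.041517 = 4.152%.

4.152%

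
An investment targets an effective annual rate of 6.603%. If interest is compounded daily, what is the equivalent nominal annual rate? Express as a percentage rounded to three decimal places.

(1 + r/365)^365 − 1 = 0.06603, so 1 + r/365 = 1.06603^(1/365).
r/365 = 0.000175, so r = 0.063947 = 6.395%.

6.395%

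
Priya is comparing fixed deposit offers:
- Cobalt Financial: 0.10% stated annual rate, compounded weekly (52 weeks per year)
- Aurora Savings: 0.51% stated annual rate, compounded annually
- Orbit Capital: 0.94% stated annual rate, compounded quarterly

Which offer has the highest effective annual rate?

Orbit Capital

Cobalt Financial: (1 + 0.0010/52)^52 − 1 = 0.100%
Aurora Savings: compounded annually, EAR = 0.510%
Orbit Capital: (1 + 0.0094/4)^4 − 1 = 0.943%
The highest effective annual rate is Orbit Capital at 0.943%.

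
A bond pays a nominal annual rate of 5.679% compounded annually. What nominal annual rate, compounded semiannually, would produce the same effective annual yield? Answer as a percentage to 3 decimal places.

Compounded annually, EAR = nominal = 0.056790.
Solve (1 + r/2)^2 = 1.056790: r/2 = 1.056790^(1/2) − 1 = 0.028003, so r = 0.056006 = 5.601%.

5.601%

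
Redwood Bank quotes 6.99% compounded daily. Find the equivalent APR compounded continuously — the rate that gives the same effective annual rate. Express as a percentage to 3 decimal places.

EAR = (1 + 0.0699/365)^365 − 1 = 0.072394.
Equivalent continuous rate: r = ln(1 + 0.072394) = 0.069893 = 6.989%.

6.989%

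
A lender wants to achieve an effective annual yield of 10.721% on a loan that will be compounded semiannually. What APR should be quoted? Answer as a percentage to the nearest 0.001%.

(1 + r/2)^2 − 1 = 0.10721, so 1 + r/2 = 1.10721^(1/2).
r/2 = 0.052240, so r = 0.104481 = 10.448%.

10.448%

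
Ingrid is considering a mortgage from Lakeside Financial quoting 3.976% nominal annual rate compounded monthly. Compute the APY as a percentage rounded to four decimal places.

4.0493%

EAR = (1 + 0.03976/12)^12 − 1.
= (1 + 0.003313)^12 − 1 = 1.040493 − 1 = 4.0493%.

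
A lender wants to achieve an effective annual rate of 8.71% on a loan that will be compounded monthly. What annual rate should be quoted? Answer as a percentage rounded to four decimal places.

8.3805%

(1 + r/12)^12 − 1 = 0.0871, so 1 + r/12 = 1.0871^(1/12).
r/12 = 0.006984, so r = 0.083805 = 8.3805%.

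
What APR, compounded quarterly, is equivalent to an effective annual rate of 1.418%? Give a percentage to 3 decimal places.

(1 + r/4)^4 − 1 = 0.01418, so 1 + r/4 = 1.01418^(1/4).
r/4 = 0.003526, so r = 0.014105 = 1.411%.

1.411%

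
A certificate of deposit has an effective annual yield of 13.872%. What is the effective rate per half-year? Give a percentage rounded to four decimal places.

6.7108%

The per-half-year rate i satisfies (1 + i)^2 = 1 + 0.13872.
i = 1.13872^(1/2) − 1 = 0.0671082 = 6.7108%.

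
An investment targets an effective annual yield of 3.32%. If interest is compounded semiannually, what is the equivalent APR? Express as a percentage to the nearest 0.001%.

(1 + r/2)^2 − 1 = 0.0332, so 1 + r/2 = 1.0332^(1/2).
r/2 = 0.016464, so r = 0.032929 = 3.293%.

3.293%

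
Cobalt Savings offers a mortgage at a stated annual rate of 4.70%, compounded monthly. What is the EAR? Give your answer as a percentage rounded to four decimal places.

4.8026%

EAR = (1 + 0.0470/12)^12 − 1.
= (1 + 0.003917)^12 − 1 = 1.048026 − 1 = 4.8026%.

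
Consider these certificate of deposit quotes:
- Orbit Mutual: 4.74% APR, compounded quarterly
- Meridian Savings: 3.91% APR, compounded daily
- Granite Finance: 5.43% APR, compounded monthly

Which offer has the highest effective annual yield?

Orbit Mutual: (1 + 0.0474/4)^4 − 1 = 4.825%
Meridian Savings: (1 + 0.0391/365)^365 − 1 = 3.987%
Granite Finance: (1 + 0.0543/12)^12 − 1 = 5.567%
The highest effective annual rate is Granite Finance at 5.567%.

Granite Finance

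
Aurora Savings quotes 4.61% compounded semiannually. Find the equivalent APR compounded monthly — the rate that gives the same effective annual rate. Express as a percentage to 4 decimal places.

EAR = (1 + 0.0461/2)^2 − 1 = 0.046631.
Solve (1 + r/12)^12 = 1.046631: r/12 = 1.046631^(1/12) − 1 = 0.003805, so r = 0.045663 = 4.5663%.

4.5663%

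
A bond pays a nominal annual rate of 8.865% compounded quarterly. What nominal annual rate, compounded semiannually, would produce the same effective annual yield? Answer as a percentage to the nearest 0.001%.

EAR = (1 + 0.08865/4)^4 − 1 = 0.091641.
Solve (1 + r/2)^2 = 1.091641: r/2 = 1.091641^(1/2) − 1 = 0.044816, so r = 0.089632 = 8.963%.

8.963%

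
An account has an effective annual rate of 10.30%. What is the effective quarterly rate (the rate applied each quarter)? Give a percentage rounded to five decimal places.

2.48112%

The per-quarter rate i satisfies (1 + i)^4 = 1 + 0.1030.
i = 1.1030^(1/4) − 1 = 0.0248112 = 2.48112%.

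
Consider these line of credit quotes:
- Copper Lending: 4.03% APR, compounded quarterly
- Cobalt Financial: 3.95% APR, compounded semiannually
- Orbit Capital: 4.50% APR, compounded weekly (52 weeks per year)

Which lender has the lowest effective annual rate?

Cobalt Financial

Copper Lending: (1 + 0.0403/4)^4 − 1 = 4.091%
Cobalt Financial: (1 + 0.0395/2)^2 − 1 = 3.989%
Orbit Capital: (1 + 0.0450/52)^52 − 1 = 4.601%
The lowest effective annual rate is Cobalt Financial at 3.989%.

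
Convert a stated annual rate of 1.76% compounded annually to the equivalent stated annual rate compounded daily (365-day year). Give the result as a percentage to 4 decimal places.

1.7447%

Compounded annually, EAR = nominal = 0.017600.
Solve (1 + r/365)^365 = 1.017600: r/365 = 1.017600^(1/365) − 1 = 0.000048, so r = 0.017447 = 1.7447%.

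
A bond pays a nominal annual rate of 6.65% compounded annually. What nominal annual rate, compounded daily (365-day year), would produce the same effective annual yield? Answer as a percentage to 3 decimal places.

6.439%

Compounded annually, EAR = nominal = 0.066500.
Solve (1 + r/365)^365 = 1.066500: r/365 = 1.066500^(1/365) − 1 = 0.000176, so r = 0.064388 = 6.439%.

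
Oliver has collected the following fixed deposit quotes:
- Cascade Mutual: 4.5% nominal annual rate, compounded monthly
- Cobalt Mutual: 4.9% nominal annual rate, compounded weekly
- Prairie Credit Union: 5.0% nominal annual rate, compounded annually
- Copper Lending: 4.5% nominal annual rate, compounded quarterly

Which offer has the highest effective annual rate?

Cobalt Mutual

Cascade Mutual: (1 + 0.045/12)^12 − 1 = 4.594%
Cobalt Mutual: (1 + 0.049/52)^52 − 1 = 5.020%
Prairie Credit Union: compounded annually, EAR = 5.000%
Copper Lending: (1 + 0.045/4)^4 − 1 = 4.577%
The highest effective annual rate is Cobalt Mutual at 5.020%.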